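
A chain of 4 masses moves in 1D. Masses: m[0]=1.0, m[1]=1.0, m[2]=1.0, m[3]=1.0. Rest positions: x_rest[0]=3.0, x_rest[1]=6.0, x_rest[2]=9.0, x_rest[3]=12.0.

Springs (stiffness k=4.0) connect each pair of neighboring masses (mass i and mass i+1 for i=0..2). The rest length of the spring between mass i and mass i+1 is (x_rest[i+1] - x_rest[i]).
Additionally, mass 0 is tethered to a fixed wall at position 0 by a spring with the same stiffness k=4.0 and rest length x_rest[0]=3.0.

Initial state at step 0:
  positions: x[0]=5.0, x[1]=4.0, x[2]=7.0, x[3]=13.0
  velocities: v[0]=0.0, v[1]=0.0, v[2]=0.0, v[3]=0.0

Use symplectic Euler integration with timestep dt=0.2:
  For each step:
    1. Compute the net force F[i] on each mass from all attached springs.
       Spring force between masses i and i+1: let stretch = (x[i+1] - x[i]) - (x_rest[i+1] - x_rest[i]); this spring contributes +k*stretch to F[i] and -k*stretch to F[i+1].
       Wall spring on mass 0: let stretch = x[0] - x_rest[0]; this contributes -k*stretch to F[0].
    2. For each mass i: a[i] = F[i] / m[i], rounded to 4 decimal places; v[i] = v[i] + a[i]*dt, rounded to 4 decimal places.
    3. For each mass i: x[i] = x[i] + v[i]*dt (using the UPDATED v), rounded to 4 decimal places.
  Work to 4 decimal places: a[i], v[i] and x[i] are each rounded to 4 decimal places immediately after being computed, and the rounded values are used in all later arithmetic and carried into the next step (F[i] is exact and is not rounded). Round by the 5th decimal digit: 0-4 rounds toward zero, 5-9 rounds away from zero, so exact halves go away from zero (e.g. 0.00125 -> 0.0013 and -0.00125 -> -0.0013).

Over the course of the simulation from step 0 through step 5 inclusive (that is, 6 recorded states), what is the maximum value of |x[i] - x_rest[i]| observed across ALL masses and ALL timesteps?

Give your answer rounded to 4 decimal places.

Answer: 2.6109

Derivation:
Step 0: x=[5.0000 4.0000 7.0000 13.0000] v=[0.0000 0.0000 0.0000 0.0000]
Step 1: x=[4.0400 4.6400 7.4800 12.5200] v=[-4.8000 3.2000 2.4000 -2.4000]
Step 2: x=[2.5296 5.6384 8.3120 11.7136] v=[-7.5520 4.9920 4.1600 -4.0320]
Step 3: x=[1.1119 6.5672 9.2605 10.8429] v=[-7.0886 4.6438 4.7424 -4.3533]
Step 4: x=[0.3891 7.0540 10.0312 10.1991] v=[-3.6139 2.4342 3.8537 -3.2192]
Step 5: x=[0.6704 6.9508 10.3525 10.0084] v=[1.4067 -0.5160 1.6063 -0.9535]
Max displacement = 2.6109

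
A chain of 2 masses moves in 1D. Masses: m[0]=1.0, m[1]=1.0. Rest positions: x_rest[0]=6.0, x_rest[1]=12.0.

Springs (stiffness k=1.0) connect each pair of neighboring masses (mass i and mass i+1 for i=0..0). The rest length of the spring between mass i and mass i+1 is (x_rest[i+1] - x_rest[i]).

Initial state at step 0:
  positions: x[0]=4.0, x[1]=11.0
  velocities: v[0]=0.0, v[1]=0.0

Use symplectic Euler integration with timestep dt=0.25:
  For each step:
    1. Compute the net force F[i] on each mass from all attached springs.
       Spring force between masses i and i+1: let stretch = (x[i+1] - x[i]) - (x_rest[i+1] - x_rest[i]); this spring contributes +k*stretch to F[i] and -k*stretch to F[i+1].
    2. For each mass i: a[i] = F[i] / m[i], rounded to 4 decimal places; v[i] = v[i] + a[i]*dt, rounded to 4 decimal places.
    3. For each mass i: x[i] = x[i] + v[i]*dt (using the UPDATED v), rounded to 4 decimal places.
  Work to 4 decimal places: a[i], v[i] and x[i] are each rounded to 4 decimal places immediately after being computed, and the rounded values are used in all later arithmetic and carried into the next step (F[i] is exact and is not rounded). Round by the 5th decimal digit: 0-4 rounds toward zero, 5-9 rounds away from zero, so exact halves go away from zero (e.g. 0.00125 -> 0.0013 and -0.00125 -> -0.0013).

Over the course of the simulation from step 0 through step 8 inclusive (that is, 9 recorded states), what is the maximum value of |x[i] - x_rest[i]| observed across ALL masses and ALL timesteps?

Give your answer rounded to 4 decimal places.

Step 0: x=[4.0000 11.0000] v=[0.0000 0.0000]
Step 1: x=[4.0625 10.9375] v=[0.2500 -0.2500]
Step 2: x=[4.1797 10.8203] v=[0.4688 -0.4688]
Step 3: x=[4.3370 10.6631] v=[0.6290 -0.6290]
Step 4: x=[4.5146 10.4855] v=[0.7105 -0.7105]
Step 5: x=[4.6904 10.3097] v=[0.7032 -0.7032]
Step 6: x=[4.8424 10.1577] v=[0.6080 -0.6080]
Step 7: x=[4.9516 10.0485] v=[0.4368 -0.4368]
Step 8: x=[5.0044 9.9958] v=[0.2110 -0.2110]
Max displacement = 2.0042

Answer: 2.0042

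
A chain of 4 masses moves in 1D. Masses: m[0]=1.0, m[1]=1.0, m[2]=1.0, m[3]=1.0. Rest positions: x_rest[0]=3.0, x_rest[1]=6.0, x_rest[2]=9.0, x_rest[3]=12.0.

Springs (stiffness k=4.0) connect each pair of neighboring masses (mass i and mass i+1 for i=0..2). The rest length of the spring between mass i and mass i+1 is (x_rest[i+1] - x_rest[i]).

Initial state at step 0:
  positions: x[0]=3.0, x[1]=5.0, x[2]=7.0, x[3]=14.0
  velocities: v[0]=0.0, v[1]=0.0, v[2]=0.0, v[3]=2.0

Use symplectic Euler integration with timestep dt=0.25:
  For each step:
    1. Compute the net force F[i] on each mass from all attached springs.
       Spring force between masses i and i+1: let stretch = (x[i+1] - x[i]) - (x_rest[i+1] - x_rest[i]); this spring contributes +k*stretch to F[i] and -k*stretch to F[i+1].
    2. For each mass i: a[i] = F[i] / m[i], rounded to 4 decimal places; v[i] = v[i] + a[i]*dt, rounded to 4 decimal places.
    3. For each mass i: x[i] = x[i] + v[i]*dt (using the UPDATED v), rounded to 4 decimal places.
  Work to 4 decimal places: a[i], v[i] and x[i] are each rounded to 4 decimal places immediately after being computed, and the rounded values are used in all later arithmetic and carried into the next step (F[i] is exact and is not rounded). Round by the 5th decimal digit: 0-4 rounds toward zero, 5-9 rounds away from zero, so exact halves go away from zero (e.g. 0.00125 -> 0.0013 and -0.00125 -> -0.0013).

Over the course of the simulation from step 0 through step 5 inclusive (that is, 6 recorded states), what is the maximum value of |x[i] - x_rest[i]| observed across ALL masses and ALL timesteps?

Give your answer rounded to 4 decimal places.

Step 0: x=[3.0000 5.0000 7.0000 14.0000] v=[0.0000 0.0000 0.0000 2.0000]
Step 1: x=[2.7500 5.0000 8.2500 13.5000] v=[-1.0000 0.0000 5.0000 -2.0000]
Step 2: x=[2.3125 5.2500 10.0000 12.4375] v=[-1.7500 1.0000 7.0000 -4.2500]
Step 3: x=[1.8594 5.9531 11.1719 11.5156] v=[-1.8125 2.8125 4.6875 -3.6875]
Step 4: x=[1.6797 6.9375 11.1250 11.2578] v=[-0.7188 3.9376 -0.1876 -1.0312]
Step 5: x=[2.0645 7.6543 10.0644 11.7168] v=[1.5390 2.8673 -4.2423 1.8360]
Max displacement = 2.1719

Answer: 2.1719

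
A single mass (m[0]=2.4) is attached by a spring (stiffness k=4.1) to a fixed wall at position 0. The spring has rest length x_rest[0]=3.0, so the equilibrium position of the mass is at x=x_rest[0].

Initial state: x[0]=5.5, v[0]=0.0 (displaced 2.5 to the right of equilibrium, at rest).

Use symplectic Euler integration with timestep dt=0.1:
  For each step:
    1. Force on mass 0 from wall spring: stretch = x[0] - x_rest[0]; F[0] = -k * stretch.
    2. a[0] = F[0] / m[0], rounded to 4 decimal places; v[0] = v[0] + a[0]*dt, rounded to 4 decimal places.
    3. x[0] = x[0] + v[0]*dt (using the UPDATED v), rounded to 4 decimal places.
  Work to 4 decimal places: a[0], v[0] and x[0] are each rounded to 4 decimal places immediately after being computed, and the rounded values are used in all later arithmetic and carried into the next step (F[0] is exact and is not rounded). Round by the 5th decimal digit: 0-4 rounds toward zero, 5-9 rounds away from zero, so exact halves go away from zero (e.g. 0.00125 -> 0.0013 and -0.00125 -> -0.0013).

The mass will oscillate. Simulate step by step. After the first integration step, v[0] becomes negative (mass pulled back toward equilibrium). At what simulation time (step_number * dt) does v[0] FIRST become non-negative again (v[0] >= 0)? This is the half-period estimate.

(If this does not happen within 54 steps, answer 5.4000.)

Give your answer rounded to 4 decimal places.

Answer: 2.5000

Derivation:
Step 0: x=[5.5000] v=[0.0000]
Step 1: x=[5.4573] v=[-0.4271]
Step 2: x=[5.3726] v=[-0.8469]
Step 3: x=[5.2474] v=[-1.2522]
Step 4: x=[5.0838] v=[-1.6361]
Step 5: x=[4.8846] v=[-1.9921]
Step 6: x=[4.6532] v=[-2.3141]
Step 7: x=[4.3936] v=[-2.5965]
Step 8: x=[4.1101] v=[-2.8346]
Step 9: x=[3.8077] v=[-3.0242]
Step 10: x=[3.4915] v=[-3.1622]
Step 11: x=[3.1669] v=[-3.2462]
Step 12: x=[2.8394] v=[-3.2747]
Step 13: x=[2.5147] v=[-3.2473]
Step 14: x=[2.1983] v=[-3.1644]
Step 15: x=[1.8956] v=[-3.0274]
Step 16: x=[1.6117] v=[-2.8387]
Step 17: x=[1.3516] v=[-2.6015]
Step 18: x=[1.1196] v=[-2.3199]
Step 19: x=[0.9197] v=[-1.9987]
Step 20: x=[0.7554] v=[-1.6433]
Step 21: x=[0.6294] v=[-1.2599]
Step 22: x=[0.5439] v=[-0.8549]
Step 23: x=[0.5004] v=[-0.4353]
Step 24: x=[0.4996] v=[-0.0083]
Step 25: x=[0.5415] v=[0.4189]
First v>=0 after going negative at step 25, time=2.5000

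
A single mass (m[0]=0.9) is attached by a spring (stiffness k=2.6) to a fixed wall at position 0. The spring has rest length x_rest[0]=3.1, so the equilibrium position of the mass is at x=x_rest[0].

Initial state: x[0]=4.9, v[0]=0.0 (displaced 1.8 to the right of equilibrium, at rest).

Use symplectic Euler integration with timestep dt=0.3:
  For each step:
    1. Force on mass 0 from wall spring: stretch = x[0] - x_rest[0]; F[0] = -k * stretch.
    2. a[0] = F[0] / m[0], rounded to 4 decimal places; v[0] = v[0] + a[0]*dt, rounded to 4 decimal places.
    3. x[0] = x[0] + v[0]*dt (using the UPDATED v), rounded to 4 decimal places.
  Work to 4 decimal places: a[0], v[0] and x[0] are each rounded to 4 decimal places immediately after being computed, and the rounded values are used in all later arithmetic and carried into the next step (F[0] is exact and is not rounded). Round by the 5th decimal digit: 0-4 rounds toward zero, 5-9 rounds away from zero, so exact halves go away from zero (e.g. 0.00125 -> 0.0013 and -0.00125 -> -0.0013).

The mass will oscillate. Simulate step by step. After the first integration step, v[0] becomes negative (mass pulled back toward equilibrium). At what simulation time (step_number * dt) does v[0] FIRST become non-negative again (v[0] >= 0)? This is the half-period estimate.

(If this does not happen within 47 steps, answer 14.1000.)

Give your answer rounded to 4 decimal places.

Step 0: x=[4.9000] v=[0.0000]
Step 1: x=[4.4320] v=[-1.5600]
Step 2: x=[3.6177] v=[-2.7144]
Step 3: x=[2.6688] v=[-3.1631]
Step 4: x=[1.8320] v=[-2.7894]
Step 5: x=[1.3249] v=[-1.6905]
Step 6: x=[1.2793] v=[-0.1521]
Step 7: x=[1.7070] v=[1.4258]
First v>=0 after going negative at step 7, time=2.1000

Answer: 2.1000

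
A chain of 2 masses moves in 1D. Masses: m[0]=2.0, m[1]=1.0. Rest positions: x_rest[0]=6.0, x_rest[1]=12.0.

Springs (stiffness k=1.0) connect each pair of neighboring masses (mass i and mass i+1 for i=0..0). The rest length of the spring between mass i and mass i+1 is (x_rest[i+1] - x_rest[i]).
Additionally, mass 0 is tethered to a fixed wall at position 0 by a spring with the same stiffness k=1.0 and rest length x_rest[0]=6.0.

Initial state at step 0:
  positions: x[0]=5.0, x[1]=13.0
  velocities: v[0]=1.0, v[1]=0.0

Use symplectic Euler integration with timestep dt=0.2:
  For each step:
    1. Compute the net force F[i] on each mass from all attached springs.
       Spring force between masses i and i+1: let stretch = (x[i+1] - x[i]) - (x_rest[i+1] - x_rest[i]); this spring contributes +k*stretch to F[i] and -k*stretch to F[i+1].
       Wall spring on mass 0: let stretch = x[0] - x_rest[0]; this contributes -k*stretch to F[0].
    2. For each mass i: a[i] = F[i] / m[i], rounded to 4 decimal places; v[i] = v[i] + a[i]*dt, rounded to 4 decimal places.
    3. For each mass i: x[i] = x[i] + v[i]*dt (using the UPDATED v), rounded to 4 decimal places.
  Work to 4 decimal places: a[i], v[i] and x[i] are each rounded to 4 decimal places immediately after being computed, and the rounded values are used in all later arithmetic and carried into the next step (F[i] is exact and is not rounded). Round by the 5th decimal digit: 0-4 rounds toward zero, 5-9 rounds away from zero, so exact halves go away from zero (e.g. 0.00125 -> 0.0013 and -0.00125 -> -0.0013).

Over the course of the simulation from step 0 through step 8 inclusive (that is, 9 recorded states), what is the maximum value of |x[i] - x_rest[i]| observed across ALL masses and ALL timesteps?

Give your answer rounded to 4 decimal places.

Answer: 1.4757

Derivation:
Step 0: x=[5.0000 13.0000] v=[1.0000 0.0000]
Step 1: x=[5.2600 12.9200] v=[1.3000 -0.4000]
Step 2: x=[5.5680 12.7736] v=[1.5400 -0.7320]
Step 3: x=[5.9088 12.5790] v=[1.7038 -0.9731]
Step 4: x=[6.2648 12.3576] v=[1.7799 -1.1071]
Step 5: x=[6.6173 12.1325] v=[1.7627 -1.1257]
Step 6: x=[6.9478 11.9268] v=[1.6525 -1.0287]
Step 7: x=[7.2389 11.7619] v=[1.4556 -0.8245]
Step 8: x=[7.4757 11.6561] v=[1.1840 -0.5291]
Max displacement = 1.4757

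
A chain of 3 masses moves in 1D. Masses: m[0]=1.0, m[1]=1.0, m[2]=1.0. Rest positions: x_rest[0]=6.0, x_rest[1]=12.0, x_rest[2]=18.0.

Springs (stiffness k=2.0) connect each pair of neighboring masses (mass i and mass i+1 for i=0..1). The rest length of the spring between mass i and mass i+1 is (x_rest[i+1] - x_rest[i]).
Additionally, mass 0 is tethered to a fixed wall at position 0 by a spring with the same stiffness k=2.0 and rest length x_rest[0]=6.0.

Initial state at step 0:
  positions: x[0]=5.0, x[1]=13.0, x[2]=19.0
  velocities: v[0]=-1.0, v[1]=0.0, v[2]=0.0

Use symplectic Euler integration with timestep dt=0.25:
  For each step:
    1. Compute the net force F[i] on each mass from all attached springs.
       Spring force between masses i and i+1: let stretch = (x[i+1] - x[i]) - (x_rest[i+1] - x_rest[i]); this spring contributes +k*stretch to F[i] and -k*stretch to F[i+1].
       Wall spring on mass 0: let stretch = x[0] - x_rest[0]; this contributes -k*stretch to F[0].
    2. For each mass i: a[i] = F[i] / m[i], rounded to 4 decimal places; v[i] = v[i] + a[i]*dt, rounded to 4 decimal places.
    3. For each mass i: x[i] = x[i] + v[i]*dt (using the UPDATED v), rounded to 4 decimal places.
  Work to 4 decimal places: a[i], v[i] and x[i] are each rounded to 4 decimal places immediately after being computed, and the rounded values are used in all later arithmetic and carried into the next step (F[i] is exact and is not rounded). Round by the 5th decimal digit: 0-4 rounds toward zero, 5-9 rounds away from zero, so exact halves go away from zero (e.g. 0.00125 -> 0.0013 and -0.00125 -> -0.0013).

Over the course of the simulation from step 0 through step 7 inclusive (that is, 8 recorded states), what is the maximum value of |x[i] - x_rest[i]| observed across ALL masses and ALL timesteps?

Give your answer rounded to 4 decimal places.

Step 0: x=[5.0000 13.0000 19.0000] v=[-1.0000 0.0000 0.0000]
Step 1: x=[5.1250 12.7500 19.0000] v=[0.5000 -1.0000 0.0000]
Step 2: x=[5.5625 12.3281 18.9688] v=[1.7500 -1.6875 -0.1250]
Step 3: x=[6.1504 11.8906 18.8575] v=[2.3516 -1.7500 -0.4454]
Step 4: x=[6.6870 11.6064 18.6253] v=[2.1465 -1.1367 -0.9289]
Step 5: x=[7.0027 11.5847 18.2657] v=[1.2627 -0.0870 -1.4384]
Step 6: x=[7.0158 11.8253 17.8210] v=[0.0524 0.9625 -1.7789]
Step 7: x=[6.7531 12.2142 17.3768] v=[-1.0508 1.5556 -1.7768]
Max displacement = 1.0158

Answer: 1.0158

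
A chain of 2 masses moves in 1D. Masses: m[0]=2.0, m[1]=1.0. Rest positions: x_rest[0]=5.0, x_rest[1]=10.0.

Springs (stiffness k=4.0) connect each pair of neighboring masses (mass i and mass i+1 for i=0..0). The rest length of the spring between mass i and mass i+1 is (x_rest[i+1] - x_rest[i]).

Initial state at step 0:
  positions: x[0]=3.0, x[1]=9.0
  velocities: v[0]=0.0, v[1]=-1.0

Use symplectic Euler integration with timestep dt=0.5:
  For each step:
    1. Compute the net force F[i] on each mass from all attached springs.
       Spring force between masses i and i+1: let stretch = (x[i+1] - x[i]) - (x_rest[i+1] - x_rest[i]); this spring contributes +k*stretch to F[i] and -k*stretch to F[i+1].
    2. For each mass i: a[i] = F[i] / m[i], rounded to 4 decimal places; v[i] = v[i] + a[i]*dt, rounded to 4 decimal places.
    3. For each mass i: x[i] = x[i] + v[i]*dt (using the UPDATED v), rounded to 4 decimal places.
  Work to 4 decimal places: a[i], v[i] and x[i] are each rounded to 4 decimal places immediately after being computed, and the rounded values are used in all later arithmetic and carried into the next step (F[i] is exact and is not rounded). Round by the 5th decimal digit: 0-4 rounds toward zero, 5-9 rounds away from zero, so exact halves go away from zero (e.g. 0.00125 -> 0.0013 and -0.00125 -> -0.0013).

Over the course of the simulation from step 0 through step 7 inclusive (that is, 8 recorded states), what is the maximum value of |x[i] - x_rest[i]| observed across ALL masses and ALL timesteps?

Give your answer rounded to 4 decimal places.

Answer: 3.6562

Derivation:
Step 0: x=[3.0000 9.0000] v=[0.0000 -1.0000]
Step 1: x=[3.5000 7.5000] v=[1.0000 -3.0000]
Step 2: x=[3.5000 7.0000] v=[0.0000 -1.0000]
Step 3: x=[2.7500 8.0000] v=[-1.5000 2.0000]
Step 4: x=[2.1250 8.7500] v=[-1.2500 1.5000]
Step 5: x=[2.3125 7.8750] v=[0.3750 -1.7500]
Step 6: x=[2.7813 6.4375] v=[0.9375 -2.8750]
Step 7: x=[2.5782 6.3438] v=[-0.4063 -0.1874]
Max displacement = 3.6562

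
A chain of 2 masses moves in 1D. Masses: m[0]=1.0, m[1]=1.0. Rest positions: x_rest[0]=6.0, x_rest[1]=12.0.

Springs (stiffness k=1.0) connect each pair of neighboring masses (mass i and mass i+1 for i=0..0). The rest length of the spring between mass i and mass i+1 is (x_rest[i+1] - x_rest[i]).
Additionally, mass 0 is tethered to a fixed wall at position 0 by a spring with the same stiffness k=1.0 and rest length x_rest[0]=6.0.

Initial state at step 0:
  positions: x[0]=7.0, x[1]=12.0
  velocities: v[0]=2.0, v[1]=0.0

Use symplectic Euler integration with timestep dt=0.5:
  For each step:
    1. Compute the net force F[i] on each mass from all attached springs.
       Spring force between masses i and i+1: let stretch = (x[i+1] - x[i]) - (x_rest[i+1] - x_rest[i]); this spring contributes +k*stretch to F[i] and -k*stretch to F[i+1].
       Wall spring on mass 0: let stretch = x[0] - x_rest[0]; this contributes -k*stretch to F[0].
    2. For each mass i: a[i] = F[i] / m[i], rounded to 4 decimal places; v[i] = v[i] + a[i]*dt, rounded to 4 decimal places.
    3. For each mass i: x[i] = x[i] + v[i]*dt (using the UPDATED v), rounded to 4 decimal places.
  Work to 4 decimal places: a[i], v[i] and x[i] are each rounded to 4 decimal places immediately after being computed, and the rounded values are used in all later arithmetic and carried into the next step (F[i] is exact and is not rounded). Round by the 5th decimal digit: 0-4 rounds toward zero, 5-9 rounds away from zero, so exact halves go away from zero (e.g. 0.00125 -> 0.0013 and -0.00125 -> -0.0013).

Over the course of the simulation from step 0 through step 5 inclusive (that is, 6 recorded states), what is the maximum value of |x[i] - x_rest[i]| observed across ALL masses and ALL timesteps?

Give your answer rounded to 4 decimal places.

Step 0: x=[7.0000 12.0000] v=[2.0000 0.0000]
Step 1: x=[7.5000 12.2500] v=[1.0000 0.5000]
Step 2: x=[7.3125 12.8125] v=[-0.3750 1.1250]
Step 3: x=[6.6719 13.5000] v=[-1.2813 1.3750]
Step 4: x=[6.0703 13.9805] v=[-1.2032 0.9610]
Step 5: x=[5.9287 13.9835] v=[-0.2833 0.0059]
Max displacement = 1.9835

Answer: 1.9835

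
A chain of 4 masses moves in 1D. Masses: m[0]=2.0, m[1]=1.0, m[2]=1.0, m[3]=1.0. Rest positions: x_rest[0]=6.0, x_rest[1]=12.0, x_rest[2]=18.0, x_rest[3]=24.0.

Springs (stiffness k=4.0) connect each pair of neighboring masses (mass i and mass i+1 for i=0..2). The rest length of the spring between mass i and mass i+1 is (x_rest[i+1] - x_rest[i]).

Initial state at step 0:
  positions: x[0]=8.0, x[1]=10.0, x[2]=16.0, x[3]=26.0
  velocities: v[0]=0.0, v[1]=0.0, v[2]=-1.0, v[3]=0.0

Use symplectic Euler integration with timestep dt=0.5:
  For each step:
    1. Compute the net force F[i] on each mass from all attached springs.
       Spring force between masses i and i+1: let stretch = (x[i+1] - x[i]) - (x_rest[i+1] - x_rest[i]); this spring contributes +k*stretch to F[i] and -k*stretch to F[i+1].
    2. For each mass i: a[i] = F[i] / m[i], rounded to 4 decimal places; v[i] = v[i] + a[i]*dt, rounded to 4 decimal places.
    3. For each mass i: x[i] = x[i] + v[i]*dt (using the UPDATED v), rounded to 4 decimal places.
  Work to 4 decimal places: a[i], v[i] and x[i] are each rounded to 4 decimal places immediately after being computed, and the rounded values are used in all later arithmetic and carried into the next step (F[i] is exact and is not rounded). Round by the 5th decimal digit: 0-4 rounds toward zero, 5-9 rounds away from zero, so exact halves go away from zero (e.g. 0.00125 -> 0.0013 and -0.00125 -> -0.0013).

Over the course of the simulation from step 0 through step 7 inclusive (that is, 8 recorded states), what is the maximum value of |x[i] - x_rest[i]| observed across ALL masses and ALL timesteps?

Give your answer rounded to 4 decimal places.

Answer: 3.7500

Derivation:
Step 0: x=[8.0000 10.0000 16.0000 26.0000] v=[0.0000 0.0000 -1.0000 0.0000]
Step 1: x=[6.0000 14.0000 19.5000 22.0000] v=[-4.0000 8.0000 7.0000 -8.0000]
Step 2: x=[5.0000 15.5000 20.0000 21.5000] v=[-2.0000 3.0000 1.0000 -1.0000]
Step 3: x=[6.2500 11.0000 17.5000 25.5000] v=[2.5000 -9.0000 -5.0000 8.0000]
Step 4: x=[6.8750 8.2500 16.5000 27.5000] v=[1.2500 -5.5000 -2.0000 4.0000]
Step 5: x=[5.1875 12.3750 18.2500 24.5000] v=[-3.3750 8.2500 3.5000 -6.0000]
Step 6: x=[4.0938 15.1875 20.3750 21.2500] v=[-2.1875 5.6250 4.2500 -6.5000]
Step 7: x=[5.5469 12.0938 18.1875 23.1250] v=[2.9062 -6.1874 -4.3750 3.7500]
Max displacement = 3.7500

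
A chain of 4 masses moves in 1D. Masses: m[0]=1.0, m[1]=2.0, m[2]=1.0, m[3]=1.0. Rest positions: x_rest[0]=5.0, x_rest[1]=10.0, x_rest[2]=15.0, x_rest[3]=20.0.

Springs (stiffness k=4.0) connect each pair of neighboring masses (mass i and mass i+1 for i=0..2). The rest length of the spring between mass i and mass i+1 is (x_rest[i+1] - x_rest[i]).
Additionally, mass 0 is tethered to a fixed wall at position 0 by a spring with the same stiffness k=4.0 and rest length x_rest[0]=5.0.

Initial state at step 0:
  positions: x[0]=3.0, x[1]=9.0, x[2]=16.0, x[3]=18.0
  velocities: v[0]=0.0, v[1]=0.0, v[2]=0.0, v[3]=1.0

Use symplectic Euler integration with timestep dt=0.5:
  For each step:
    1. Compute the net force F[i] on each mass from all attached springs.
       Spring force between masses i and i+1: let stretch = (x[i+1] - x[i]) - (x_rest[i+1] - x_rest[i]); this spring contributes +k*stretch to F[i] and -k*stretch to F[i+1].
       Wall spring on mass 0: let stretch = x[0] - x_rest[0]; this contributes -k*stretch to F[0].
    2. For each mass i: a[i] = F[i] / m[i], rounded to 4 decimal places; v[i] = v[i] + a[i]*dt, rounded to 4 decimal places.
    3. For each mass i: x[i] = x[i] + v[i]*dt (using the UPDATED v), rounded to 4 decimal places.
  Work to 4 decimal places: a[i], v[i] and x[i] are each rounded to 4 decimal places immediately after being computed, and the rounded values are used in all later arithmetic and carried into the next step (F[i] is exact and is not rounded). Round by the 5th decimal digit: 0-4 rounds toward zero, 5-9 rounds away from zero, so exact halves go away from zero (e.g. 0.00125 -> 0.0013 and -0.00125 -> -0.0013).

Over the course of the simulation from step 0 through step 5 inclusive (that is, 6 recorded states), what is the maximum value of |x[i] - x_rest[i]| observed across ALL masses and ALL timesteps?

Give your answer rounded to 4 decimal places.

Answer: 4.0000

Derivation:
Step 0: x=[3.0000 9.0000 16.0000 18.0000] v=[0.0000 0.0000 0.0000 1.0000]
Step 1: x=[6.0000 9.5000 11.0000 21.5000] v=[6.0000 1.0000 -10.0000 7.0000]
Step 2: x=[6.5000 9.0000 15.0000 19.5000] v=[1.0000 -1.0000 8.0000 -4.0000]
Step 3: x=[3.0000 10.2500 17.5000 18.0000] v=[-7.0000 2.5000 5.0000 -3.0000]
Step 4: x=[3.7500 11.5000 13.2500 21.0000] v=[1.5000 2.5000 -8.5000 6.0000]
Step 5: x=[8.5000 9.7500 15.0000 21.2500] v=[9.5000 -3.5000 3.5000 0.5000]
Max displacement = 4.0000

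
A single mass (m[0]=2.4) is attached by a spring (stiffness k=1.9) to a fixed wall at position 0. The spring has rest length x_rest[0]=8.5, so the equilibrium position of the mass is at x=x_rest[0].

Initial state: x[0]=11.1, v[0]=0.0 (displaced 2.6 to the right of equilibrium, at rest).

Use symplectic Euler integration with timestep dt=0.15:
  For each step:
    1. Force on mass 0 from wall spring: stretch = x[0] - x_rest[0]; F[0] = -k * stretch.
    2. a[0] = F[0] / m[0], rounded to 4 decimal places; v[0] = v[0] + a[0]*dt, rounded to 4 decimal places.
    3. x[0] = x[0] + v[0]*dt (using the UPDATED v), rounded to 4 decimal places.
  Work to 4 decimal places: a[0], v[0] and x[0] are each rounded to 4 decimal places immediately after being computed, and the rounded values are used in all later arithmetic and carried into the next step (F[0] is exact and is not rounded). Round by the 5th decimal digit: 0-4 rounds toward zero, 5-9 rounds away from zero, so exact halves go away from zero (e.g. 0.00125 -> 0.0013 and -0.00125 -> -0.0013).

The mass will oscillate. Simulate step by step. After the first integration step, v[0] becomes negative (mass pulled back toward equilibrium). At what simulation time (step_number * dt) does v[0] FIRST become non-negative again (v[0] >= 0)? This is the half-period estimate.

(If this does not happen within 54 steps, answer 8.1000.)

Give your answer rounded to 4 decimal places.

Answer: 3.6000

Derivation:
Step 0: x=[11.1000] v=[0.0000]
Step 1: x=[11.0537] v=[-0.3087]
Step 2: x=[10.9619] v=[-0.6120]
Step 3: x=[10.8262] v=[-0.9044]
Step 4: x=[10.6491] v=[-1.1806]
Step 5: x=[10.4337] v=[-1.4358]
Step 6: x=[10.1839] v=[-1.6654]
Step 7: x=[9.9041] v=[-1.8654]
Step 8: x=[9.5993] v=[-2.0321]
Step 9: x=[9.2749] v=[-2.1626]
Step 10: x=[8.9367] v=[-2.2546]
Step 11: x=[8.5907] v=[-2.3065]
Step 12: x=[8.2431] v=[-2.3173]
Step 13: x=[7.9001] v=[-2.2868]
Step 14: x=[7.5678] v=[-2.2156]
Step 15: x=[7.2521] v=[-2.1049]
Step 16: x=[6.9586] v=[-1.9567]
Step 17: x=[6.6925] v=[-1.7737]
Step 18: x=[6.4586] v=[-1.5591]
Step 19: x=[6.2611] v=[-1.3167]
Step 20: x=[6.1035] v=[-1.0508]
Step 21: x=[5.9886] v=[-0.7662]
Step 22: x=[5.9184] v=[-0.4680]
Step 23: x=[5.8942] v=[-0.1614]
Step 24: x=[5.9164] v=[0.1480]
First v>=0 after going negative at step 24, time=3.6000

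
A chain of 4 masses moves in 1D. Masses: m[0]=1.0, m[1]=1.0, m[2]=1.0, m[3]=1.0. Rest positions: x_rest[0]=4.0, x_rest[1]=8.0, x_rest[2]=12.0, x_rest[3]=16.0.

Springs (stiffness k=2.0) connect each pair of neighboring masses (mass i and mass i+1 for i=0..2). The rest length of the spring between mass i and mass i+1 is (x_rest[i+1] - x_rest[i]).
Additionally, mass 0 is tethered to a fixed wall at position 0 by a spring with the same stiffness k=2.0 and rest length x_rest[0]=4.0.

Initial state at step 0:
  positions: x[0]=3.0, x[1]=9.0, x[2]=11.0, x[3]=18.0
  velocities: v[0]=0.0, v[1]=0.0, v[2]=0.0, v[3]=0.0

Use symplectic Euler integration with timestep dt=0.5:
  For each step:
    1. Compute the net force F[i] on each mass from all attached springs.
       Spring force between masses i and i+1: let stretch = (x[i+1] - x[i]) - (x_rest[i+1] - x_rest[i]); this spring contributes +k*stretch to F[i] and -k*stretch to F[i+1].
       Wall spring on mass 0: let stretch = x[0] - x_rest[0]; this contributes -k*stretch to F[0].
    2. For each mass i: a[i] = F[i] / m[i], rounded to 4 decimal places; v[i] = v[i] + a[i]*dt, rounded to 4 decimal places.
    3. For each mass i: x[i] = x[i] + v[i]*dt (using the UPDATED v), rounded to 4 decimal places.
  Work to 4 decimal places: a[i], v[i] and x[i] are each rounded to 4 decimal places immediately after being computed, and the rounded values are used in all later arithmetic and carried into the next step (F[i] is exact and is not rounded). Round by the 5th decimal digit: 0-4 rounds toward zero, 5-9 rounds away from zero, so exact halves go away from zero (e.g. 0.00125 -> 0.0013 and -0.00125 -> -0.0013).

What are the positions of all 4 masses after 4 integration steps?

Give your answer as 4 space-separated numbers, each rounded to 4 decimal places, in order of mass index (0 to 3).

Step 0: x=[3.0000 9.0000 11.0000 18.0000] v=[0.0000 0.0000 0.0000 0.0000]
Step 1: x=[4.5000 7.0000 13.5000 16.5000] v=[3.0000 -4.0000 5.0000 -3.0000]
Step 2: x=[5.0000 7.0000 14.2500 15.5000] v=[1.0000 0.0000 1.5000 -2.0000]
Step 3: x=[4.0000 9.6250 12.0000 15.8750] v=[-2.0000 5.2500 -4.5000 0.7500]
Step 4: x=[3.8125 10.6250 10.5000 16.3125] v=[-0.3750 2.0000 -3.0000 0.8750]

Answer: 3.8125 10.6250 10.5000 16.3125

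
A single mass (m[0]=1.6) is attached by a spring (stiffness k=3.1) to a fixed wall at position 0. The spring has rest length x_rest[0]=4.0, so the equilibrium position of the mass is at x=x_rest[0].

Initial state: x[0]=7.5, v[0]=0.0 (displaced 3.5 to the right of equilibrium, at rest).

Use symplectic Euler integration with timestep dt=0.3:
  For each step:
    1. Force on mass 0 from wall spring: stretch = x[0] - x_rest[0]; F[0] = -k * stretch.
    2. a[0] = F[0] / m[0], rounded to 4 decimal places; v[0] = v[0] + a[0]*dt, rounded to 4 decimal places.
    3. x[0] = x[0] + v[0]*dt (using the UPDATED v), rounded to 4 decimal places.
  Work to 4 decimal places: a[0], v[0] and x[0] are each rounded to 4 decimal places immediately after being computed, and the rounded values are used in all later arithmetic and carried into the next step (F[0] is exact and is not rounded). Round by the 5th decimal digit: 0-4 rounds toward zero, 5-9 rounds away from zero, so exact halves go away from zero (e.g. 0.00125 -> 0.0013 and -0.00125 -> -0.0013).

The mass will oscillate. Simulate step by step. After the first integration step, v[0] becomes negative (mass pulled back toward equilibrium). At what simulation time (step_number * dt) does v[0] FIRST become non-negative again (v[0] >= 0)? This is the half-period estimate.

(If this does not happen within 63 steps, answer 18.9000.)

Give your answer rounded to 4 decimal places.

Answer: 2.4000

Derivation:
Step 0: x=[7.5000] v=[0.0000]
Step 1: x=[6.8897] v=[-2.0344]
Step 2: x=[5.7755] v=[-3.7140]
Step 3: x=[4.3517] v=[-4.7460]
Step 4: x=[2.8666] v=[-4.9504]
Step 5: x=[1.5791] v=[-4.2916]
Step 6: x=[0.7138] v=[-2.8845]
Step 7: x=[0.4215] v=[-0.9744]
Step 8: x=[0.7532] v=[1.1056]
First v>=0 after going negative at step 8, time=2.4000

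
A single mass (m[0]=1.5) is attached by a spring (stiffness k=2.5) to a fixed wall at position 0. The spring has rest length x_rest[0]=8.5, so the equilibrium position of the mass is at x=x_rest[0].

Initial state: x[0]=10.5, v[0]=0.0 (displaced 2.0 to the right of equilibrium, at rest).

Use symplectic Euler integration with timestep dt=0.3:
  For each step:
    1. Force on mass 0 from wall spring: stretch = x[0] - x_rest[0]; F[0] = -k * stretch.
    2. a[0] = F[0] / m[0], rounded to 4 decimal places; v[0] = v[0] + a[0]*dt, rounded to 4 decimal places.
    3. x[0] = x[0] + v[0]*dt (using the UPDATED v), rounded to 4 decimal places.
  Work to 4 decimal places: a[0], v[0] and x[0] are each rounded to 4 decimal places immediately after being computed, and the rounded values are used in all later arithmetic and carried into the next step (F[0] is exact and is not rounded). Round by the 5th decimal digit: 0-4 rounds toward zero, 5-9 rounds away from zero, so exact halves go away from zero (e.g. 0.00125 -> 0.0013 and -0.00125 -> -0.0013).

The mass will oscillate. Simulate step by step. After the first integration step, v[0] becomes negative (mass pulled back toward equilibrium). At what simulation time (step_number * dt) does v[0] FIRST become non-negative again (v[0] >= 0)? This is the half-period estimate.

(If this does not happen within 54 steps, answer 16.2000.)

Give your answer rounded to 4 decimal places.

Step 0: x=[10.5000] v=[0.0000]
Step 1: x=[10.2000] v=[-1.0000]
Step 2: x=[9.6450] v=[-1.8500]
Step 3: x=[8.9183] v=[-2.4225]
Step 4: x=[8.1288] v=[-2.6317]
Step 5: x=[7.3950] v=[-2.4461]
Step 6: x=[6.8269] v=[-1.8936]
Step 7: x=[6.5098] v=[-1.0571]
Step 8: x=[6.4912] v=[-0.0620]
Step 9: x=[6.7739] v=[0.9424]
First v>=0 after going negative at step 9, time=2.7000

Answer: 2.7000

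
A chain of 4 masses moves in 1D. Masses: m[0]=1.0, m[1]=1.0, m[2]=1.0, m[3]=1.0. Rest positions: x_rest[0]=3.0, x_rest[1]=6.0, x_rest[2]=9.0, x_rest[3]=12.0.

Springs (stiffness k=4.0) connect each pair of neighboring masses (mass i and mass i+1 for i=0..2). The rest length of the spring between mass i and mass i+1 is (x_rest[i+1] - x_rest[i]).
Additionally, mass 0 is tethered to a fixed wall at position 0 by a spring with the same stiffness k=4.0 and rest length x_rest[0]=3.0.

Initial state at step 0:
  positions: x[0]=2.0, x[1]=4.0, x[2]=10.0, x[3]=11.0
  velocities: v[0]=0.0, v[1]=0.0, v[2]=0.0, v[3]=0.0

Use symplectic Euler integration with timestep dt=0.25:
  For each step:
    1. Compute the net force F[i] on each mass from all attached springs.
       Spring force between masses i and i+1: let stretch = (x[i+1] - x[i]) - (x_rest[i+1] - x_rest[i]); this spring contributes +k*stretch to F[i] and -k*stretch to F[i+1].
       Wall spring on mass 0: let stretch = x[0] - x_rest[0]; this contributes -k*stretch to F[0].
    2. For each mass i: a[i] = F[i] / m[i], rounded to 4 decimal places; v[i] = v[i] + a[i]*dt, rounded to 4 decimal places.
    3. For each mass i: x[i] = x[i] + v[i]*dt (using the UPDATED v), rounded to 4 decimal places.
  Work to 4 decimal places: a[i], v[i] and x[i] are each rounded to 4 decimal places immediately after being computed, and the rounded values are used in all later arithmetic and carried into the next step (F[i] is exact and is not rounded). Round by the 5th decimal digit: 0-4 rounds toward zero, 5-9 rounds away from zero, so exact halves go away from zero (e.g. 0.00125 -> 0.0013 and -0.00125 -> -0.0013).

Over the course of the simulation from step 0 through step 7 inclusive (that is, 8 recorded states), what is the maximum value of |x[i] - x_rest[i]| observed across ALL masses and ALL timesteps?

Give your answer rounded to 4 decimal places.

Step 0: x=[2.0000 4.0000 10.0000 11.0000] v=[0.0000 0.0000 0.0000 0.0000]
Step 1: x=[2.0000 5.0000 8.7500 11.5000] v=[0.0000 4.0000 -5.0000 2.0000]
Step 2: x=[2.2500 6.1875 7.2500 12.0625] v=[1.0000 4.7500 -6.0000 2.2500]
Step 3: x=[2.9219 6.6563 6.6875 12.1719] v=[2.6875 1.8750 -2.2500 0.4375]
Step 4: x=[3.7969 6.1993 7.4883 11.6602] v=[3.5000 -1.8282 3.2032 -2.0469]
Step 5: x=[4.3233 5.4639 9.0098 10.8555] v=[2.1055 -2.9416 6.0861 -3.2188]
Step 6: x=[4.0540 5.3298 10.1063 10.3394] v=[-1.0772 -0.5363 4.3859 -2.0645]
Step 7: x=[3.0902 6.0709 10.0669 10.5150] v=[-3.8554 2.9644 -0.1575 0.7024]
Max displacement = 2.3125

Answer: 2.3125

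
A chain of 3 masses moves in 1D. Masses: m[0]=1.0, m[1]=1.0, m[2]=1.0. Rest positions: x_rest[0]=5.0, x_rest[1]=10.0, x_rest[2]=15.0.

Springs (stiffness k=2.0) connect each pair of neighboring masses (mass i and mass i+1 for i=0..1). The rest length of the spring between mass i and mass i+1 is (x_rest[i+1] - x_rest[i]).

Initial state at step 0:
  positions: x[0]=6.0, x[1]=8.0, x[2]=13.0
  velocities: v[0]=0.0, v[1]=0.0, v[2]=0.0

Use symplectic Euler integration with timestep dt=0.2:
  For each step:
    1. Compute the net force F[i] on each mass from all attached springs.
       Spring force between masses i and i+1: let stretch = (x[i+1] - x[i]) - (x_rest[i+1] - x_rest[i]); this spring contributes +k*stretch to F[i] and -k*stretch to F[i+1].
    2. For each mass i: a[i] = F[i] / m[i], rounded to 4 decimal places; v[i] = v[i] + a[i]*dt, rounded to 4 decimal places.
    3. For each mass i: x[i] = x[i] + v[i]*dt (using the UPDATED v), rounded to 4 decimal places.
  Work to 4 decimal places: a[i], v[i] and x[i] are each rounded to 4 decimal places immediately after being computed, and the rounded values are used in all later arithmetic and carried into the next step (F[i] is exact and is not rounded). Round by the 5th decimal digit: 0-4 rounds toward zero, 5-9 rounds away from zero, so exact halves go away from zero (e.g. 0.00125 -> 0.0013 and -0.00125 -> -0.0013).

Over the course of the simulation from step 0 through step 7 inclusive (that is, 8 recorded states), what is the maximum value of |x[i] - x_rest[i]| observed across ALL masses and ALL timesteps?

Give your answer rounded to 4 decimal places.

Step 0: x=[6.0000 8.0000 13.0000] v=[0.0000 0.0000 0.0000]
Step 1: x=[5.7600 8.2400 13.0000] v=[-1.2000 1.2000 0.0000]
Step 2: x=[5.3184 8.6624 13.0192] v=[-2.2080 2.1120 0.0960]
Step 3: x=[4.7443 9.1658 13.0899] v=[-2.8704 2.5171 0.3533]
Step 4: x=[4.1239 9.6294 13.2466] v=[-3.1018 2.3181 0.7837]
Step 5: x=[3.5440 9.9420 13.5140] v=[-2.8996 1.5628 1.3368]
Step 6: x=[3.0759 10.0285 13.8956] v=[-2.3404 0.4324 1.9080]
Step 7: x=[2.7640 9.8681 14.3678] v=[-1.5594 -0.8018 2.3612]
Max displacement = 2.2360

Answer: 2.2360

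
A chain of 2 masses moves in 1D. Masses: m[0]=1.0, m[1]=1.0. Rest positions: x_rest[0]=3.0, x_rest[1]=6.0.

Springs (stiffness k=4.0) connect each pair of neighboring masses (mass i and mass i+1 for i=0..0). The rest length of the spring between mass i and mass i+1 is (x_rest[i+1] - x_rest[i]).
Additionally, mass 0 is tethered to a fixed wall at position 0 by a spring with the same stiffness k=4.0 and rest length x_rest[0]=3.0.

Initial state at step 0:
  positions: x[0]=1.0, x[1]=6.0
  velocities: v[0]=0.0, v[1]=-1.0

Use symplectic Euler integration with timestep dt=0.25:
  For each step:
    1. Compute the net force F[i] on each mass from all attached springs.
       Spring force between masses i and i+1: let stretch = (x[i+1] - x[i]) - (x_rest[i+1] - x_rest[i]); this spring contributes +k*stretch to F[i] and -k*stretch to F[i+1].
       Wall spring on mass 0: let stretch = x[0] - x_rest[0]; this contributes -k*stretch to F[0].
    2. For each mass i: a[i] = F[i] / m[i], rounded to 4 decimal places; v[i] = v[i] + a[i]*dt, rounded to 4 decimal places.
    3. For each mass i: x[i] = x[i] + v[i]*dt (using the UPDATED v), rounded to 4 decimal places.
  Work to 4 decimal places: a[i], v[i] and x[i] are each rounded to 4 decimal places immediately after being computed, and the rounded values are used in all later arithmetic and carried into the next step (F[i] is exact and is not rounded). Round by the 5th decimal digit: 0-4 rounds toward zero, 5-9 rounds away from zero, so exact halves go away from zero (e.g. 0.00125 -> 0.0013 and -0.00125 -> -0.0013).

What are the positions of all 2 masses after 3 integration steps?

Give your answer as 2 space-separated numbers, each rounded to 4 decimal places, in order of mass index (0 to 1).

Answer: 4.0781 4.0938

Derivation:
Step 0: x=[1.0000 6.0000] v=[0.0000 -1.0000]
Step 1: x=[2.0000 5.2500] v=[4.0000 -3.0000]
Step 2: x=[3.3125 4.4375] v=[5.2500 -3.2500]
Step 3: x=[4.0781 4.0938] v=[3.0625 -1.3750]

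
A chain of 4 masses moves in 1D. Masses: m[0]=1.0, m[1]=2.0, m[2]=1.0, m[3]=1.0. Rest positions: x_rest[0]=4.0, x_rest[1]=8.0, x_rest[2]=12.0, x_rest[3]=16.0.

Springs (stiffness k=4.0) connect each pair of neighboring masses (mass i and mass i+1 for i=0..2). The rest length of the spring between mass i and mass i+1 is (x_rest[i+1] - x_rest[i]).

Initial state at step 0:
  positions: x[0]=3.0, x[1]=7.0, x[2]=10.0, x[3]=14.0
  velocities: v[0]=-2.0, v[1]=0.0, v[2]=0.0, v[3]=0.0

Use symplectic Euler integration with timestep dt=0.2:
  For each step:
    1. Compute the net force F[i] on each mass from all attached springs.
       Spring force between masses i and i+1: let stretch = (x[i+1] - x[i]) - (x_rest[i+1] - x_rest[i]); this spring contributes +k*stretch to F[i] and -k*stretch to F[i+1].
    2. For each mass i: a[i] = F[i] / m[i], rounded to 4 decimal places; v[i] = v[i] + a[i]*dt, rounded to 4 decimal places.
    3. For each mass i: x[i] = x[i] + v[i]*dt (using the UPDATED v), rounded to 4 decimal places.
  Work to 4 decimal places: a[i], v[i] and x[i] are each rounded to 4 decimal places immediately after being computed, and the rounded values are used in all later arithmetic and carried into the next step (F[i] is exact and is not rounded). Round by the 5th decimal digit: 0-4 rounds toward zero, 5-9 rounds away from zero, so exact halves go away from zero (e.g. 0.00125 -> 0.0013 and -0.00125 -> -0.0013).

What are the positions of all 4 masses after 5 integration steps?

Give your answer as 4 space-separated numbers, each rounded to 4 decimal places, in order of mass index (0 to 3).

Step 0: x=[3.0000 7.0000 10.0000 14.0000] v=[-2.0000 0.0000 0.0000 0.0000]
Step 1: x=[2.6000 6.9200 10.1600 14.0000] v=[-2.0000 -0.4000 0.8000 0.0000]
Step 2: x=[2.2512 6.7536 10.4160 14.0256] v=[-1.7440 -0.8320 1.2800 0.1280]
Step 3: x=[1.9828 6.5200 10.6636 14.1137] v=[-1.3421 -1.1680 1.2378 0.4403]
Step 4: x=[1.8003 6.2549 10.8002 14.2897] v=[-0.9123 -1.3254 0.6830 0.8802]
Step 5: x=[1.6906 5.9971 10.7679 14.5474] v=[-0.5486 -1.2891 -0.1616 1.2886]

Answer: 1.6906 5.9971 10.7679 14.5474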